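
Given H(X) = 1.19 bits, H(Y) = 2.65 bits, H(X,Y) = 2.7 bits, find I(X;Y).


I(X;Y) = H(X) + H(Y) - H(X,Y) = 1.19 + 2.65 - 2.7 = 1.14

1.14 bits


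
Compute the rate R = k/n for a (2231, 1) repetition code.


Rate = k/n = 1/2231

1/2231


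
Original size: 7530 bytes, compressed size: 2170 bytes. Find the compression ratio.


Ratio = original / compressed = 7530 / 2170 = 3.47

3.47


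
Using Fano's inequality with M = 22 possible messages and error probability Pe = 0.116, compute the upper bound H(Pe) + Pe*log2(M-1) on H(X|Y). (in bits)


H(Pe) = -Pe*log2(Pe) - (1-Pe)*log2(1-Pe) = -0.116*log2(0.116) - 0.884*log2(0.884) = 0.360505 + 0.157247 = 0.5178. Pe*log2(M-1) = 0.116*log2(21) = 0.509509. Bound = H(Pe) + Pe*log2(M-1) = 0.360505 + 0.157247 + 0.509509 = 1.0273

1.0273 bits


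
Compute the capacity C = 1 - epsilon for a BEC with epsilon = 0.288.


C = 1 - epsilon = 1 - 0.288 = 0.712

0.712 bits


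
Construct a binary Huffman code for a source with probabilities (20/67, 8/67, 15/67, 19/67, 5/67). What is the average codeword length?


Huffman construction (repeatedly merge the two least-probable nodes; each merge adds 1 bit to every symbol beneath it): 5/67 + 8/67 = 13/67; 13/67 + 15/67 = 28/67; 19/67 + 20/67 = 39/67; 28/67 + 39/67 = 1. Resulting codeword lengths (in the order the probabilities were given): (2, 3, 2, 2, 3). L_avg = sum(p_i * l_i) = 20/67*2 + 8/67*3 + 15/67*2 + 19/67*2 + 5/67*3 = 147/67 = 2.194

2.194 bits


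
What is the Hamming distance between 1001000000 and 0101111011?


Count differing positions: ^ ^ . . ^ ^ ^ . ^ ^ = 7 differences

7


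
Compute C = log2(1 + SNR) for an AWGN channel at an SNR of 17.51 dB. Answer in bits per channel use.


SNR_linear = 10^(17.51/10) = 56.3638; C = log2(1 + SNR_linear) = log2(1 + 56.3638) = 5.8421

5.8421 bits/channel use


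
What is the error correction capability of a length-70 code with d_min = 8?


Correction capability = floor((d-1)/2) = floor((8-1)/2) = 3

3 errors


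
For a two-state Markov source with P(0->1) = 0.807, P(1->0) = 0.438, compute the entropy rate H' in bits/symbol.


Stationary distribution: pi_0 = p10/(p01+p10) = 0.3518, pi_1 = 0.6482. Entropy rate H' = pi_0*H(p01) + pi_1*H(p10) = 0.3518*0.7077 + 0.6482*0.9889 = 0.89

0.89 bits/symbol


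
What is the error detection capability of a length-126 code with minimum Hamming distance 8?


Detection capability = d_min - 1 = 8 - 1 = 7

7 errors


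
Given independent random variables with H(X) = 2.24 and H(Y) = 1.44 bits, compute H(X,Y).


For independent variables, H(X,Y) = H(X) + H(Y) = 2.24 + 1.44 = 3.68

3.68 bits


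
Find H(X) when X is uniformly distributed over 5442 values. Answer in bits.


H = log2(n) = log2(5442) = 12.4099

12.4099 bits


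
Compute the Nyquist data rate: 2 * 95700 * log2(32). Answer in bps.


Rate = 2 * B * log2(M) = 2 * 95700 * 5.0 = 957000.0

957000.0 bps


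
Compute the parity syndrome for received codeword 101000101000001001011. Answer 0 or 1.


Syndrome = XOR of all bits = 1 XOR 0 XOR 1 XOR 0 XOR 0 XOR 0 XOR 1 XOR 0 XOR 1 XOR 0 XOR 0 XOR 0 XOR 0 XOR 0 XOR 1 XOR 0 XOR 0 XOR 1 XOR 0 XOR 1 XOR 1 = 0

0


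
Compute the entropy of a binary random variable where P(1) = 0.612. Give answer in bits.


H = -p*log2(p) - (1-p)*log2(1-p). -0.612*log2(0.612) = 0.433539; -0.388*log2(0.388) = 0.529958. H = 0.433539 + 0.529958 = 0.9635

0.9635 bits


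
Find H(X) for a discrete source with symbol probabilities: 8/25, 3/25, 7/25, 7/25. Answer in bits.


H = -sum(p_i * log2(p_i)). Terms: -(8/25)*log2(8/25) = 0.526034; -(3/25)*log2(3/25) = 0.367067; -(7/25)*log2(7/25) = 0.514220; -(7/25)*log2(7/25) = 0.514220. H = 0.526034 + 0.367067 + 0.514220 + 0.514220 = 1.9215

1.9215 bits


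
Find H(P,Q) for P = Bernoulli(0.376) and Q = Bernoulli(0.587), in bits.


H(P,Q) = -p*log2(q) - (1-p)*log2(1-q). -0.376*log2(0.587) = 0.288981; -0.624*log2(0.413) = 0.796091. H(P,Q) = 0.288981 + 0.796091 = 1.0851

1.0851 bits


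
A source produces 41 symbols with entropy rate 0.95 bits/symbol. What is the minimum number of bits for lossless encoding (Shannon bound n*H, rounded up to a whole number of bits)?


Minimum bits >= n * H = 41 * 0.95 = 38.95, rounded up to a whole number of bits = 39

39 bits


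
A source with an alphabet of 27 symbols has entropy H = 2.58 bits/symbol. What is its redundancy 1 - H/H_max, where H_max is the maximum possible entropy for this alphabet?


H_max = log2(K) = log2(27) = 4.7549 bits/symbol. Redundancy = 1 - H/H_max = 1 - 2.58/4.7549 = 1 - 0.5426 = 0.4574

0.4574


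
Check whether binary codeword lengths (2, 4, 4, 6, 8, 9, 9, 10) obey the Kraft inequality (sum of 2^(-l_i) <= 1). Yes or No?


Kraft sum = sum(2^(-l_i)) = 0.3994, need <= 1. Result: satisfied (a binary prefix-free code with these lengths exists)

Yes


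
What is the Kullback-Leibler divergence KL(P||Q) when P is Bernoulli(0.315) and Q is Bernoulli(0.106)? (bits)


KL = p*log2(p/q) + (1-p)*log2((1-p)/(1-q)) = 0.315*log2(0.315/0.106) + 0.685*log2(0.685/0.894) = 0.2318

0.2318 bits


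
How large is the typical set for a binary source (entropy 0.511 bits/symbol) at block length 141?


log2|A_typical| = nH = 141 * 0.511 = 72.051, so |A_typical| ~ 2^72.051 = 4.892e+21

4.892e+21


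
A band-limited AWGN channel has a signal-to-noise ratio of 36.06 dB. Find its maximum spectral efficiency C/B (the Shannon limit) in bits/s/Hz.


SNR_linear = 10^(36.06/10) = 4036.4539; C/B = log2(1 + SNR_linear) = log2(1 + 4036.4539) = 11.9792

11.9792 bits/s/Hz


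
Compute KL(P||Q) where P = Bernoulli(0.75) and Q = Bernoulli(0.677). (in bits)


KL = p*log2(p/q) + (1-p)*log2((1-p)/(1-q)) = 0.75*log2(0.75/0.677) + 0.25*log2(0.25/0.323) = 0.0184

0.0184 bits


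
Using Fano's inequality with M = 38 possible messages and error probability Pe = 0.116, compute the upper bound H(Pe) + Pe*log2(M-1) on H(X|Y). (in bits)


H(Pe) = -Pe*log2(Pe) - (1-Pe)*log2(1-Pe) = -0.116*log2(0.116) - 0.884*log2(0.884) = 0.360505 + 0.157247 = 0.5178. Pe*log2(M-1) = 0.116*log2(37) = 0.604297. Bound = H(Pe) + Pe*log2(M-1) = 0.360505 + 0.157247 + 0.604297 = 1.122

1.122 bits


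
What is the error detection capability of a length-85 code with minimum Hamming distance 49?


Detection capability = d_min - 1 = 49 - 1 = 48

48 errors


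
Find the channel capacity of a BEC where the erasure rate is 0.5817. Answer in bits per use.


C = 1 - epsilon = 1 - 0.5817 = 0.4183

0.4183 bits


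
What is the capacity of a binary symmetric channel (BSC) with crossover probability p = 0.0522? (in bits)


H(p) = -p*log2(p) - (1-p)*log2(1-p) = -0.0522*log2(0.0522) - 0.9478*log2(0.9478) = 0.222362 + 0.073308 = 0.2957. C = 1 - H(p) = 1 - 0.2957 = 0.7043

0.7043 bits


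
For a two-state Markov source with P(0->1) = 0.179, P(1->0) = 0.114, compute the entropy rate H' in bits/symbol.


Stationary distribution: pi_0 = p10/(p01+p10) = 0.3891, pi_1 = 0.6109. Entropy rate H' = pi_0*H(p01) + pi_1*H(p10) = 0.3891*0.6779 + 0.6109*0.5119 = 0.5765

0.5765 bits/symbol


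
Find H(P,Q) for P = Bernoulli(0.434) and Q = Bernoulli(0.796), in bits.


H(P,Q) = -p*log2(q) - (1-p)*log2(1-q). -0.434*log2(0.796) = 0.142855; -0.566*log2(0.204) = 1.298041. H(P,Q) = 0.142855 + 1.298041 = 1.4409

1.4409 bits


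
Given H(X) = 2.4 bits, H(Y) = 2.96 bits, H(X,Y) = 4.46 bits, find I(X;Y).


I(X;Y) = H(X) + H(Y) - H(X,Y) = 2.4 + 2.96 - 4.46 = 0.9

0.9 bits


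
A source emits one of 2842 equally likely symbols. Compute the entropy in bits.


H = log2(n) = log2(2842) = 11.4727

11.4727 bits


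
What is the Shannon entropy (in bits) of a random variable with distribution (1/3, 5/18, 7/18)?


H = -sum(p_i * log2(p_i)). Terms: -(1/3)*log2(1/3) = 0.528321; -(5/18)*log2(5/18) = 0.513332; -(7/18)*log2(7/18) = 0.529888. H = 0.528321 + 0.513332 + 0.529888 = 1.5715

1.5715 bits


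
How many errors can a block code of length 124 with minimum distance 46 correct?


Correction capability = floor((d-1)/2) = floor((46-1)/2) = 22

22 errors


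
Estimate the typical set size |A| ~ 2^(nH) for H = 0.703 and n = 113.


log2|A_typical| = nH = 113 * 0.703 = 79.439, so |A_typical| ~ 2^79.439 = 8.194e+23

8.194e+23


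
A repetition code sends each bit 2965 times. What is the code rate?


Rate = k/n = 1/2965

1/2965


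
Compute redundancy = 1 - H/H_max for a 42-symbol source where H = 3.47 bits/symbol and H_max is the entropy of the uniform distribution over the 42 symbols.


H_max = log2(K) = log2(42) = 5.3923 bits/symbol. Redundancy = 1 - H/H_max = 1 - 3.47/5.3923 = 1 - 0.6435 = 0.3565

0.3565


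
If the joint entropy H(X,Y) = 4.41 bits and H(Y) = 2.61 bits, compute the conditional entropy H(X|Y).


H(X|Y) = H(X,Y) - H(Y) = 4.41 - 2.61 = 1.8

1.8 bits


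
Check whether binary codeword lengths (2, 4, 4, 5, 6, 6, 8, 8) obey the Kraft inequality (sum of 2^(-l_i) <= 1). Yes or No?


Kraft sum = sum(2^(-l_i)) = 0.4453, need <= 1. Result: satisfied (a binary prefix-free code with these lengths exists)

Yes


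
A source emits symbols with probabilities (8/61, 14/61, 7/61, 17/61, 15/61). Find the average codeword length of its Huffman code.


Huffman construction (repeatedly merge the two least-probable nodes; each merge adds 1 bit to every symbol beneath it): 7/61 + 8/61 = 15/61; 14/61 + 15/61 = 29/61; 15/61 + 17/61 = 32/61; 29/61 + 32/61 = 1. Resulting codeword lengths (in the order the probabilities were given): (3, 2, 3, 2, 2). L_avg = sum(p_i * l_i) = 8/61*3 + 14/61*2 + 7/61*3 + 17/61*2 + 15/61*2 = 137/61 = 2.2459

2.2459 bits


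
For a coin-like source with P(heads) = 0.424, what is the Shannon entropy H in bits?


H = -p*log2(p) - (1-p)*log2(1-p). -0.424*log2(0.424) = 0.524854; -0.576*log2(0.576) = 0.458415. H = 0.524854 + 0.458415 = 0.9833

0.9833 bits


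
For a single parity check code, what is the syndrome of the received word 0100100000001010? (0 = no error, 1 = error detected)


Syndrome = XOR of all bits = 0 XOR 1 XOR 0 XOR 0 XOR 1 XOR 0 XOR 0 XOR 0 XOR 0 XOR 0 XOR 0 XOR 0 XOR 1 XOR 0 XOR 1 XOR 0 = 0

0


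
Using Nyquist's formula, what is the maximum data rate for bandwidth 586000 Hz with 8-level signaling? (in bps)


Rate = 2 * B * log2(M) = 2 * 586000 * 3.0 = 3516000.0

3516000.0 bps


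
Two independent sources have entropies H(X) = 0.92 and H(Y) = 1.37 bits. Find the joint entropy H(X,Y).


For independent variables, H(X,Y) = H(X) + H(Y) = 0.92 + 1.37 = 2.29

2.29 bits


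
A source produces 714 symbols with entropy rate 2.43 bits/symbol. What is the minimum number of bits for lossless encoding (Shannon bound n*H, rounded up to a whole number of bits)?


Minimum bits >= n * H = 714 * 2.43 = 1735.02, rounded up to a whole number of bits = 1736

1736 bits


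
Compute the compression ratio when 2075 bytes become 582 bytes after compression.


Ratio = original / compressed = 2075 / 582 = 3.5653

3.5653


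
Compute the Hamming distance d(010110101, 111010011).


Count differing positions: ^ . ^ ^ . . ^ ^ . = 5 differences

5


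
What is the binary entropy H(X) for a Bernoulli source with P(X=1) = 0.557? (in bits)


H = -p*log2(p) - (1-p)*log2(1-p). -0.557*log2(0.557) = 0.470248; -0.443*log2(0.443) = 0.520357. H = 0.470248 + 0.520357 = 0.9906

0.9906 bits


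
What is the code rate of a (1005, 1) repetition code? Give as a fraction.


Rate = k/n = 1/1005

1/1005


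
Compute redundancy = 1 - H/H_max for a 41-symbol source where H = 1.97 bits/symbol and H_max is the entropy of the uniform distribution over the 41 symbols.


H_max = log2(K) = log2(41) = 5.3576 bits/symbol. Redundancy = 1 - H/H_max = 1 - 1.97/5.3576 = 1 - 0.3677 = 0.6323

0.6323


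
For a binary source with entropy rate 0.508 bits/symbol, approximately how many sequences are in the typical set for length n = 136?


log2|A_typical| = nH = 136 * 0.508 = 69.088, so |A_typical| ~ 2^69.088 = 6.274e+20

6.274e+20


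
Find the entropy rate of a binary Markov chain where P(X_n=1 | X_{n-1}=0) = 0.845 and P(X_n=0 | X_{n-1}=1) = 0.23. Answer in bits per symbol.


Stationary distribution: pi_0 = p10/(p01+p10) = 0.214, pi_1 = 0.786. Entropy rate H' = pi_0*H(p01) + pi_1*H(p10) = 0.214*0.6222 + 0.786*0.778 = 0.7447

0.7447 bits/symbol


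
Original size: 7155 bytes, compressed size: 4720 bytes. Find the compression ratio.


Ratio = original / compressed = 7155 / 4720 = 1.5159

1.5159


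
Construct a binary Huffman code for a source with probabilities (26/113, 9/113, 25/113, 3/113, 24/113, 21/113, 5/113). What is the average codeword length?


Huffman construction (repeatedly merge the two least-probable nodes; each merge adds 1 bit to every symbol beneath it): 3/113 + 5/113 = 8/113; 8/113 + 9/113 = 17/113; 17/113 + 21/113 = 38/113; 24/113 + 25/113 = 49/113; 26/113 + 38/113 = 64/113; 49/113 + 64/113 = 1. Resulting codeword lengths (in the order the probabilities were given): (2, 4, 2, 5, 2, 3, 5). L_avg = sum(p_i * l_i) = 26/113*2 + 9/113*4 + 25/113*2 + 3/113*5 + 24/113*2 + 21/113*3 + 5/113*5 = 289/113 = 2.5575

2.5575 bits


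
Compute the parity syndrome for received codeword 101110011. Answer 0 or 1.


Syndrome = XOR of all bits = 1 XOR 0 XOR 1 XOR 1 XOR 1 XOR 0 XOR 0 XOR 1 XOR 1 = 0

0


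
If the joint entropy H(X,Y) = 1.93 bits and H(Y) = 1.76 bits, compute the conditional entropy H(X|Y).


H(X|Y) = H(X,Y) - H(Y) = 1.93 - 1.76 = 0.17

0.17 bits


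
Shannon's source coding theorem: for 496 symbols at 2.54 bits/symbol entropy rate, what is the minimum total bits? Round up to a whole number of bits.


Minimum bits >= n * H = 496 * 2.54 = 1259.84, rounded up to a whole number of bits = 1260

1260 bits


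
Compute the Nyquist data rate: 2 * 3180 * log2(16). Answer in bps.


Rate = 2 * B * log2(M) = 2 * 3180 * 4.0 = 25440.0

25440.0 bps


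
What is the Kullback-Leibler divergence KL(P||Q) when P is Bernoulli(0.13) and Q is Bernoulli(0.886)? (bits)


KL = p*log2(p/q) + (1-p)*log2((1-p)/(1-q)) = 0.13*log2(0.13/0.886) + 0.87*log2(0.87/0.114) = 2.1909

2.1909 bits


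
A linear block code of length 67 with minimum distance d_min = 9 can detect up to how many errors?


Detection capability = d_min - 1 = 9 - 1 = 8

8 errors


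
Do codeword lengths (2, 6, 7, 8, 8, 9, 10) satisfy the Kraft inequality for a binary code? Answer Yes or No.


Kraft sum = sum(2^(-l_i)) = 0.2842, need <= 1. Result: satisfied (a binary prefix-free code with these lengths exists)

Yes


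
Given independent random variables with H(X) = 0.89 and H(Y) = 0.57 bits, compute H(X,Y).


For independent variables, H(X,Y) = H(X) + H(Y) = 0.89 + 0.57 = 1.46

1.46 bits


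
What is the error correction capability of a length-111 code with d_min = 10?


Correction capability = floor((d-1)/2) = floor((10-1)/2) = 4

4 errors


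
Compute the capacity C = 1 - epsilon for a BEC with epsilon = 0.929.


C = 1 - epsilon = 1 - 0.929 = 0.071

0.071 bits


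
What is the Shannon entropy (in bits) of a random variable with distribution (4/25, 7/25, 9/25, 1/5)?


H = -sum(p_i * log2(p_i)). Terms: -(4/25)*log2(4/25) = 0.423017; -(7/25)*log2(7/25) = 0.514220; -(9/25)*log2(9/25) = 0.530615; -(1/5)*log2(1/5) = 0.464386. H = 0.423017 + 0.514220 + 0.530615 + 0.464386 = 1.9322

1.9322 bits


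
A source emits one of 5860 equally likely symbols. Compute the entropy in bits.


H = log2(n) = log2(5860) = 12.5167

12.5167 bits


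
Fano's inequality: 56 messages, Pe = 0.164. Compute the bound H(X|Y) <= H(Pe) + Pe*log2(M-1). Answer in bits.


H(Pe) = -Pe*log2(Pe) - (1-Pe)*log2(1-Pe) = -0.164*log2(0.164) - 0.836*log2(0.836) = 0.427750 + 0.216043 = 0.6438. Pe*log2(M-1) = 0.164*log2(55) = 0.948143. Bound = H(Pe) + Pe*log2(M-1) = 0.427750 + 0.216043 + 0.948143 = 1.5919

1.5919 bits


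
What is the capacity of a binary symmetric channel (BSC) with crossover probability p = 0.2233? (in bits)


H(p) = -p*log2(p) - (1-p)*log2(1-p) = -0.2233*log2(0.2233) - 0.7767*log2(0.7767) = 0.482986 + 0.283162 = 0.7661. C = 1 - H(p) = 1 - 0.7661 = 0.2339

0.2339 bits


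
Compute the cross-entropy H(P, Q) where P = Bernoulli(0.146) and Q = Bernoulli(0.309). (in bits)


H(P,Q) = -p*log2(q) - (1-p)*log2(1-q). -0.146*log2(0.309) = 0.247371; -0.854*log2(0.691) = 0.455389. H(P,Q) = 0.247371 + 0.455389 = 0.7028

0.7028 bits


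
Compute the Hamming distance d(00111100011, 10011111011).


Count differing positions: ^ . ^ . . . ^ ^ . . . = 4 differences

4


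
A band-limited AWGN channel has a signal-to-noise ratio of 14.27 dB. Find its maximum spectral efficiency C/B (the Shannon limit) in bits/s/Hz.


SNR_linear = 10^(14.27/10) = 26.7301; C/B = log2(1 + SNR_linear) = log2(1 + 26.7301) = 4.7934

4.7934 bits/s/Hz


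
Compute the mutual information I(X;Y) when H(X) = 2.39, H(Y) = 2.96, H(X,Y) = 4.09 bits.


I(X;Y) = H(X) + H(Y) - H(X,Y) = 2.39 + 2.96 - 4.09 = 1.26

1.26 bits


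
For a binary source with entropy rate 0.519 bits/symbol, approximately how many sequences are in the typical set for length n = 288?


log2|A_typical| = nH = 288 * 0.519 = 149.472, so |A_typical| ~ 2^149.472 = 9.898e+44

9.898e+44


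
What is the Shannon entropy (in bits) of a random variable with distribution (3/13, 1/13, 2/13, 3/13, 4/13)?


H = -sum(p_i * log2(p_i)). Terms: -(3/13)*log2(3/13) = 0.488187; -(1/13)*log2(1/13) = 0.284649; -(2/13)*log2(2/13) = 0.415452; -(3/13)*log2(3/13) = 0.488187; -(4/13)*log2(4/13) = 0.523212. H = 0.488187 + 0.284649 + 0.415452 + 0.488187 + 0.523212 = 2.1997

2.1997 bits


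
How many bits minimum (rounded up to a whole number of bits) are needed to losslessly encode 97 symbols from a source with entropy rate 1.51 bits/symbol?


Minimum bits >= n * H = 97 * 1.51 = 146.47, rounded up to a whole number of bits = 147

147 bits


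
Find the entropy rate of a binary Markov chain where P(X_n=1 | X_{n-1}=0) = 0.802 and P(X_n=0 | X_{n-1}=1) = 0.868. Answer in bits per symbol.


Stationary distribution: pi_0 = p10/(p01+p10) = 0.5198, pi_1 = 0.4802. Entropy rate H' = pi_0*H(p01) + pi_1*H(p10) = 0.5198*0.7179 + 0.4802*0.5629 = 0.6435

0.6435 bits/symbol


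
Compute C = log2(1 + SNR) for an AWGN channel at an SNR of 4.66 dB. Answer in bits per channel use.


SNR_linear = 10^(4.66/10) = 2.9242; C = log2(1 + SNR_linear) = log2(1 + 2.9242) = 1.9724

1.9724 bits/channel use


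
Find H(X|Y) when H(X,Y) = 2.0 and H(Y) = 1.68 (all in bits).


H(X|Y) = H(X,Y) - H(Y) = 2.0 - 1.68 = 0.32

0.32 bits


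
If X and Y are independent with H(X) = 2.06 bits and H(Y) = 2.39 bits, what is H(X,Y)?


For independent variables, H(X,Y) = H(X) + H(Y) = 2.06 + 2.39 = 4.45

4.45 bits


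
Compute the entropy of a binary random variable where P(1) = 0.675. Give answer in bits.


H = -p*log2(p) - (1-p)*log2(1-p). -0.675*log2(0.675) = 0.382752; -0.325*log2(0.325) = 0.526984. H = 0.382752 + 0.526984 = 0.9097

0.9097 bits


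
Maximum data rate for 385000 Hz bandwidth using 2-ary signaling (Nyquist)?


Rate = 2 * B * log2(M) = 2 * 385000 * 1.0 = 770000.0

770000.0 bps


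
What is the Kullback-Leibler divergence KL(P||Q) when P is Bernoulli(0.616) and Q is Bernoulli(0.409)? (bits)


KL = p*log2(p/q) + (1-p)*log2((1-p)/(1-q)) = 0.616*log2(0.616/0.409) + 0.384*log2(0.384/0.591) = 0.1251

0.1251 bits


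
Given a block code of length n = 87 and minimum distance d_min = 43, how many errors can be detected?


Detection capability = d_min - 1 = 43 - 1 = 42

42 errors


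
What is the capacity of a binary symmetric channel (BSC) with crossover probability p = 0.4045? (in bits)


H(p) = -p*log2(p) - (1-p)*log2(1-p) = -0.4045*log2(0.4045) - 0.5955*log2(0.5955) = 0.528191 + 0.445331 = 0.9735. C = 1 - H(p) = 1 - 0.9735 = 0.0265

0.0265 bits


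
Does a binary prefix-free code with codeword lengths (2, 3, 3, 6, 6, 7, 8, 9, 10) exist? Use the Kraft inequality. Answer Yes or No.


Kraft sum = sum(2^(-l_i)) = 0.5459, need <= 1. Result: satisfied (a binary prefix-free code with these lengths exists)

Yes


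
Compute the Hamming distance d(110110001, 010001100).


Count differing positions: ^ . . ^ ^ ^ ^ . ^ = 6 differences

6


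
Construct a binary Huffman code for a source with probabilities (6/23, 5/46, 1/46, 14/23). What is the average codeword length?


Huffman construction (repeatedly merge the two least-probable nodes; each merge adds 1 bit to every symbol beneath it): 1/46 + 5/46 = 3/23; 3/23 + 6/23 = 9/23; 9/23 + 14/23 = 1. Resulting codeword lengths (in the order the probabilities were given): (2, 3, 3, 1). L_avg = sum(p_i * l_i) = 6/23*2 + 5/46*3 + 1/46*3 + 14/23*1 = 35/23 = 1.5217

1.5217 bits


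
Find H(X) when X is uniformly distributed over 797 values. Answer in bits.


H = log2(n) = log2(797) = 9.6384

9.6384 bits


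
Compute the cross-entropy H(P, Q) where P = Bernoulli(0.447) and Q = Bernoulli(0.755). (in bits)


H(P,Q) = -p*log2(q) - (1-p)*log2(1-q). -0.447*log2(0.755) = 0.181237; -0.553*log2(0.245) = 1.122118. H(P,Q) = 0.181237 + 1.122118 = 1.3034

1.3034 bits


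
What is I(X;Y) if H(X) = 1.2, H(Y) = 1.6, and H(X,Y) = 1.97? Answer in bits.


I(X;Y) = H(X) + H(Y) - H(X,Y) = 1.2 + 1.6 - 1.97 = 0.83

0.83 bits


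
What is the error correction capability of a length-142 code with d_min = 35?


Correction capability = floor((d-1)/2) = floor((35-1)/2) = 17

17 errors


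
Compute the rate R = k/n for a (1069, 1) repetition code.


Rate = k/n = 1/1069

1/1069


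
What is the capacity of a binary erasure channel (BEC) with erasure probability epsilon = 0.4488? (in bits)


C = 1 - epsilon = 1 - 0.4488 = 0.5512

0.5512 bits


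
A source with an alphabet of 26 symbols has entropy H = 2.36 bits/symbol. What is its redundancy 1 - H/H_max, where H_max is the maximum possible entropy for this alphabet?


H_max = log2(K) = log2(26) = 4.7004 bits/symbol. Redundancy = 1 - H/H_max = 1 - 2.36/4.7004 = 1 - 0.5021 = 0.4979

0.4979


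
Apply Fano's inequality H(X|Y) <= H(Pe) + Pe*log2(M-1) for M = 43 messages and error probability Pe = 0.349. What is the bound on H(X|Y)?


H(Pe) = -Pe*log2(Pe) - (1-Pe)*log2(1-Pe) = -0.349*log2(0.349) - 0.651*log2(0.651) = 0.530027 + 0.403145 = 0.9332. Pe*log2(M-1) = 0.349*log2(42) = 1.881919. Bound = H(Pe) + Pe*log2(M-1) = 0.530027 + 0.403145 + 1.881919 = 2.8151

2.8151 bits


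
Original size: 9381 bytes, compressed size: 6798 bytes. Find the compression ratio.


Ratio = original / compressed = 9381 / 6798 = 1.38

1.38


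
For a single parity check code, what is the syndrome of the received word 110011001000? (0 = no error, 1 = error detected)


Syndrome = XOR of all bits = 1 XOR 1 XOR 0 XOR 0 XOR 1 XOR 1 XOR 0 XOR 0 XOR 1 XOR 0 XOR 0 XOR 0 = 1

1


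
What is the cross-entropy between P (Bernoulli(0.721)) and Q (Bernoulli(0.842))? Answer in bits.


H(P,Q) = -p*log2(q) - (1-p)*log2(1-q). -0.721*log2(0.842) = 0.178886; -0.279*log2(0.158) = 0.742699. H(P,Q) = 0.178886 + 0.742699 = 0.9216

0.9216 bits


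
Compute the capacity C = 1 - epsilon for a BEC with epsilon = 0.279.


C = 1 - epsilon = 1 - 0.279 = 0.721

0.721 bits


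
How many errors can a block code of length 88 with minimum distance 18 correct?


Correction capability = floor((d-1)/2) = floor((18-1)/2) = 8

8 errors


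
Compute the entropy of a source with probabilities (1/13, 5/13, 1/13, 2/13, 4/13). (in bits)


H = -sum(p_i * log2(p_i)). Terms: -(1/13)*log2(1/13) = 0.284649; -(5/13)*log2(5/13) = 0.530197; -(1/13)*log2(1/13) = 0.284649; -(2/13)*log2(2/13) = 0.415452; -(4/13)*log2(4/13) = 0.523212. H = 0.284649 + 0.530197 + 0.284649 + 0.415452 + 0.523212 = 2.0382

2.0382 bits


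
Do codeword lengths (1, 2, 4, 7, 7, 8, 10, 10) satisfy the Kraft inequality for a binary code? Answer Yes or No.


Kraft sum = sum(2^(-l_i)) = 0.834, need <= 1. Result: satisfied (a binary prefix-free code with these lengths exists)

Yes


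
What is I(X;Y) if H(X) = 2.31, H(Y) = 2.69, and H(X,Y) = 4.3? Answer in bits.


I(X;Y) = H(X) + H(Y) - H(X,Y) = 2.31 + 2.69 - 4.3 = 0.7

0.7 bits


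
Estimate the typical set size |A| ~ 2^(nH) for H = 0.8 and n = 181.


log2|A_typical| = nH = 181 * 0.8 = 144.8, so |A_typical| ~ 2^144.8 = 3.883e+43

3.883e+43


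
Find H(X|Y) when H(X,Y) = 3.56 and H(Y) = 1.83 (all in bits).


H(X|Y) = H(X,Y) - H(Y) = 3.56 - 1.83 = 1.73

1.73 bits


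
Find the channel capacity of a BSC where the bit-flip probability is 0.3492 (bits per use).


H(p) = -p*log2(p) - (1-p)*log2(1-p) = -0.3492*log2(0.3492) - 0.6508*log2(0.6508) = 0.530042 + 0.403310 = 0.9334. C = 1 - H(p) = 1 - 0.9334 = 0.0666

0.0666 bits


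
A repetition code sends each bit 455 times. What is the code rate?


Rate = k/n = 1/455

1/455


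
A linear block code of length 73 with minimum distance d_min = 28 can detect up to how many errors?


Detection capability = d_min - 1 = 28 - 1 = 27

27 errors


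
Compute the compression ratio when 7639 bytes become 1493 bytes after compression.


Ratio = original / compressed = 7639 / 1493 = 5.1165

5.1165


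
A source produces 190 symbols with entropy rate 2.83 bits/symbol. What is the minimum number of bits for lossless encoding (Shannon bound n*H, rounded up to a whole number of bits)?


Minimum bits >= n * H = 190 * 2.83 = 537.7, rounded up to a whole number of bits = 538

538 bits


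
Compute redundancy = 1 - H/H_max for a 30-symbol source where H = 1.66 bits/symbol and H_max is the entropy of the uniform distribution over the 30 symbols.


H_max = log2(K) = log2(30) = 4.9069 bits/symbol. Redundancy = 1 - H/H_max = 1 - 1.66/4.9069 = 1 - 0.3383 = 0.6617

0.6617


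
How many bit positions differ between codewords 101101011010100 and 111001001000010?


Count differing positions: . ^ . ^ . . . ^ . . ^ . ^ ^ . = 6 differences

6


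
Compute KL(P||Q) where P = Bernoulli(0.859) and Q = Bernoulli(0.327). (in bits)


KL = p*log2(p/q) + (1-p)*log2((1-p)/(1-q)) = 0.859*log2(0.859/0.327) + 0.141*log2(0.141/0.673) = 0.879

0.879 bits


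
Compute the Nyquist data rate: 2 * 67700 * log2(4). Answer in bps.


Rate = 2 * B * log2(M) = 2 * 67700 * 2.0 = 270800.0

270800.0 bps


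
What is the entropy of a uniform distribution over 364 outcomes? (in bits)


H = log2(n) = log2(364) = 8.5078

8.5078 bits


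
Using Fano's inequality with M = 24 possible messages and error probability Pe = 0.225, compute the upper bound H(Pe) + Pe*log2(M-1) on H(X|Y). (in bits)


H(Pe) = -Pe*log2(Pe) - (1-Pe)*log2(1-Pe) = -0.225*log2(0.225) - 0.775*log2(0.775) = 0.484201 + 0.284992 = 0.7692. Pe*log2(M-1) = 0.225*log2(23) = 1.017801. Bound = H(Pe) + Pe*log2(M-1) = 0.484201 + 0.284992 + 1.017801 = 1.787

1.787 bits


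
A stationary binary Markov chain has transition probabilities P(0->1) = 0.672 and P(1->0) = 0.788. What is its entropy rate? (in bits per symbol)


Stationary distribution: pi_0 = p10/(p01+p10) = 0.5397, pi_1 = 0.4603. Entropy rate H' = pi_0*H(p01) + pi_1*H(p10) = 0.5397*0.9129 + 0.4603*0.7453 = 0.8357

0.8357 bits/symbol


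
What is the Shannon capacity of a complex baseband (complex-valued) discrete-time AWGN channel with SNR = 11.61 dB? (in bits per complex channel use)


SNR_linear = 10^(11.61/10) = 14.4877; C = log2(1 + SNR_linear) = log2(1 + 14.4877) = 3.9531

3.9531 bits/channel use


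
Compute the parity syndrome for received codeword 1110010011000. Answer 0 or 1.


Syndrome = XOR of all bits = 1 XOR 1 XOR 1 XOR 0 XOR 0 XOR 1 XOR 0 XOR 0 XOR 1 XOR 1 XOR 0 XOR 0 XOR 0 = 0

0


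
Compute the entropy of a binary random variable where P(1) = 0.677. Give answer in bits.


H = -p*log2(p) - (1-p)*log2(1-p). -0.677*log2(0.677) = 0.380997; -0.323*log2(0.323) = 0.526617. H = 0.380997 + 0.526617 = 0.9076

0.9076 bits


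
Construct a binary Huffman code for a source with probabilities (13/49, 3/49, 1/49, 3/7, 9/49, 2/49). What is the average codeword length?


Huffman construction (repeatedly merge the two least-probable nodes; each merge adds 1 bit to every symbol beneath it): 1/49 + 2/49 = 3/49; 3/49 + 3/49 = 6/49; 6/49 + 9/49 = 15/49; 13/49 + 15/49 = 4/7; 3/7 + 4/7 = 1. Resulting codeword lengths (in the order the probabilities were given): (2, 4, 5, 1, 3, 5). L_avg = sum(p_i * l_i) = 13/49*2 + 3/49*4 + 1/49*5 + 3/7*1 + 9/49*3 + 2/49*5 = 101/49 = 2.0612

2.0612 bits


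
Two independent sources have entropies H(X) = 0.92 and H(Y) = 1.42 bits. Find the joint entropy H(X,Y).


For independent variables, H(X,Y) = H(X) + H(Y) = 0.92 + 1.42 = 2.34

2.34 bits


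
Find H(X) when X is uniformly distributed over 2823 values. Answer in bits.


H = log2(n) = log2(2823) = 11.463

11.463 bits


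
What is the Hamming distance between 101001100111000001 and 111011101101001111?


Count differing positions: . ^ . . ^ . . . ^ . ^ . . . ^ ^ ^ . = 7 differences

7


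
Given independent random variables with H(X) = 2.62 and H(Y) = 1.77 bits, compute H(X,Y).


For independent variables, H(X,Y) = H(X) + H(Y) = 2.62 + 1.77 = 4.39

4.39 bits


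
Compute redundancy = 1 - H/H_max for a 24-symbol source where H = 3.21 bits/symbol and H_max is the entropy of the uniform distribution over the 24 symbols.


H_max = log2(K) = log2(24) = 4.585 bits/symbol. Redundancy = 1 - H/H_max = 1 - 3.21/4.585 = 1 - 0.7001 = 0.2999

0.2999


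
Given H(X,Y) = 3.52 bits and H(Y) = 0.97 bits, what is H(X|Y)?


H(X|Y) = H(X,Y) - H(Y) = 3.52 - 0.97 = 2.55

2.55 bits


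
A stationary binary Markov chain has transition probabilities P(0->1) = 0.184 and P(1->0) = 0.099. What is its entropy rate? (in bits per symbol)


Stationary distribution: pi_0 = p10/(p01+p10) = 0.3498, pi_1 = 0.6502. Entropy rate H' = pi_0*H(p01) + pi_1*H(p10) = 0.3498*0.6887 + 0.6502*0.4658 = 0.5438

0.5438 bits/symbol


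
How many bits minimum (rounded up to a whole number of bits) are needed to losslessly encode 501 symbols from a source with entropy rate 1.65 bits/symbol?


Minimum bits >= n * H = 501 * 1.65 = 826.65, rounded up to a whole number of bits = 827

827 bits


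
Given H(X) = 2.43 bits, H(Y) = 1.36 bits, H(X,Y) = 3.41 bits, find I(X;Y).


I(X;Y) = H(X) + H(Y) - H(X,Y) = 2.43 + 1.36 - 3.41 = 0.38

0.38 bits


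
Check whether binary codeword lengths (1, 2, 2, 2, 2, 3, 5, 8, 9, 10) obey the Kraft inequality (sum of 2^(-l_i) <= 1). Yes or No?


Kraft sum = sum(2^(-l_i)) = 1.6631, need <= 1. Result: violated (a binary prefix-free code with these lengths cannot exist)

No


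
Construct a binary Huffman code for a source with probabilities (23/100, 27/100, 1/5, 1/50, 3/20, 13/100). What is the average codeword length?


Huffman construction (repeatedly merge the two least-probable nodes; each merge adds 1 bit to every symbol beneath it): 1/50 + 13/100 = 3/20; 3/20 + 3/20 = 3/10; 1/5 + 23/100 = 43/100; 27/100 + 3/10 = 57/100; 43/100 + 57/100 = 1. Resulting codeword lengths (in the order the probabilities were given): (2, 2, 2, 4, 3, 4). L_avg = sum(p_i * l_i) = 23/100*2 + 27/100*2 + 1/5*2 + 1/50*4 + 3/20*3 + 13/100*4 = 49/20 = 2.45

2.45 bits


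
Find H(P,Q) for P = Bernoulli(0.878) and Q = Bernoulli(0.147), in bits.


H(P,Q) = -p*log2(q) - (1-p)*log2(1-q). -0.878*log2(0.147) = 2.428646; -0.122*log2(0.853) = 0.027985. H(P,Q) = 2.428646 + 0.027985 = 2.4566

2.4566 bits


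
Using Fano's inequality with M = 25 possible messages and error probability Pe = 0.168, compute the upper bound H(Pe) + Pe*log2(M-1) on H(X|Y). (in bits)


H(Pe) = -Pe*log2(Pe) - (1-Pe)*log2(1-Pe) = -0.168*log2(0.168) - 0.832*log2(0.832) = 0.432342 + 0.220767 = 0.6531. Pe*log2(M-1) = 0.168*log2(24) = 0.770274. Bound = H(Pe) + Pe*log2(M-1) = 0.432342 + 0.220767 + 0.770274 = 1.4234

1.4234 bits


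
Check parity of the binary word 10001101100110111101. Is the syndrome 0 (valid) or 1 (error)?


Syndrome = XOR of all bits = 1 XOR 0 XOR 0 XOR 0 XOR 1 XOR 1 XOR 0 XOR 1 XOR 1 XOR 0 XOR 0 XOR 1 XOR 1 XOR 0 XOR 1 XOR 1 XOR 1 XOR 1 XOR 0 XOR 1 = 0

0


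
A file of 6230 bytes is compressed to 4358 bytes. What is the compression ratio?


Ratio = original / compressed = 6230 / 4358 = 1.4296

1.4296


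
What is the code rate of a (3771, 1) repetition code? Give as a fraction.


Rate = k/n = 1/3771

1/3771


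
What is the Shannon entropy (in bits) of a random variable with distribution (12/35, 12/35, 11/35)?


H = -sum(p_i * log2(p_i)). Terms: -(12/35)*log2(12/35) = 0.529481; -(12/35)*log2(12/35) = 0.529481; -(11/35)*log2(11/35) = 0.524810. H = 0.529481 + 0.529481 + 0.524810 = 1.5838

1.5838 bits


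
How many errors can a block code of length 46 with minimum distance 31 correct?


Correction capability = floor((d-1)/2) = floor((31-1)/2) = 15

15 errors


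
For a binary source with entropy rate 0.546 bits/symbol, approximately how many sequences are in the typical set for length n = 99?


log2|A_typical| = nH = 99 * 0.546 = 54.054, so |A_typical| ~ 2^54.054 = 1.870e+16

1.870e+16


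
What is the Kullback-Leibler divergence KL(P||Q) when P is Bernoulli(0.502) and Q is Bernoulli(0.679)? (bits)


KL = p*log2(p/q) + (1-p)*log2((1-p)/(1-q)) = 0.502*log2(0.502/0.679) + 0.498*log2(0.498/0.321) = 0.0968

0.0968 bits


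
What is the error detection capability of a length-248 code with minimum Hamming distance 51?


Detection capability = d_min - 1 = 51 - 1 = 50

50 errors


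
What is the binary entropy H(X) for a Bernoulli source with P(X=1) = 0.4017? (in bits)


H = -p*log2(p) - (1-p)*log2(1-p). -0.4017*log2(0.4017) = 0.528561; -0.5983*log2(0.5983) = 0.443376. H = 0.528561 + 0.443376 = 0.9719

0.9719 bits


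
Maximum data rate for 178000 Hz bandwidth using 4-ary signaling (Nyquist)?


Rate = 2 * B * log2(M) = 2 * 178000 * 2.0 = 712000.0

712000.0 bps


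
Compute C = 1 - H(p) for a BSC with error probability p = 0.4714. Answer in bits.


H(p) = -p*log2(p) - (1-p)*log2(1-p) = -0.4714*log2(0.4714) - 0.5286*log2(0.5286) = 0.511458 + 0.486181 = 0.9976. C = 1 - H(p) = 1 - 0.9976 = 0.0024

0.0024 bits


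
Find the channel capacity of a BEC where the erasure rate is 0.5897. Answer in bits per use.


C = 1 - epsilon = 1 - 0.5897 = 0.4103

0.4103 bits


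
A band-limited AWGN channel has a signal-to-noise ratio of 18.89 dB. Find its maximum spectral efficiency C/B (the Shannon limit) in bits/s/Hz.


SNR_linear = 10^(18.89/10) = 77.4462; C/B = log2(1 + SNR_linear) = log2(1 + 77.4462) = 6.2936

6.2936 bits/s/Hz


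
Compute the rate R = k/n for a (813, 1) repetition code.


Rate = k/n = 1/813

1/813


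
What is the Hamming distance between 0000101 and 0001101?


Count differing positions: . . . ^ . . . = 1 differences

1


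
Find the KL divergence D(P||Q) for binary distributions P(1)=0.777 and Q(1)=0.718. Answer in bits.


KL = p*log2(p/q) + (1-p)*log2((1-p)/(1-q)) = 0.777*log2(0.777/0.718) + 0.223*log2(0.223/0.282) = 0.013

0.013 bits


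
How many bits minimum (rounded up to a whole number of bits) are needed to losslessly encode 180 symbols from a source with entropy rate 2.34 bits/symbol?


Minimum bits >= n * H = 180 * 2.34 = 421.2, rounded up to a whole number of bits = 422

422 bits


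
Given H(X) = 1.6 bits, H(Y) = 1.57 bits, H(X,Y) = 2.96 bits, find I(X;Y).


I(X;Y) = H(X) + H(Y) - H(X,Y) = 1.6 + 1.57 - 2.96 = 0.21

0.21 bits


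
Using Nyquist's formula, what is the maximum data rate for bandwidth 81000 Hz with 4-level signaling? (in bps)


Rate = 2 * B * log2(M) = 2 * 81000 * 2.0 = 324000.0

324000.0 bps


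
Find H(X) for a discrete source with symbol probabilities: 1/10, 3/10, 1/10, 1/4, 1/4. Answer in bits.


H = -sum(p_i * log2(p_i)). Terms: -(1/10)*log2(1/10) = 0.332193; -(3/10)*log2(3/10) = 0.521090; -(1/10)*log2(1/10) = 0.332193; -(1/4)*log2(1/4) = 0.500000; -(1/4)*log2(1/4) = 0.500000. H = 0.332193 + 0.521090 + 0.332193 + 0.500000 + 0.500000 = 2.1855

2.1855 bits


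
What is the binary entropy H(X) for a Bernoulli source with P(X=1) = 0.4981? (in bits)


H = -p*log2(p) - (1-p)*log2(1-p). -0.4981*log2(0.4981) = 0.500836; -0.5019*log2(0.5019) = 0.499154. H = 0.500836 + 0.499154 = 1.0

1.0 bits


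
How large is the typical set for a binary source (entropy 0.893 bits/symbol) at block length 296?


log2|A_typical| = nH = 296 * 0.893 = 264.328, so |A_typical| ~ 2^264.328 = 3.721e+79

3.721e+79


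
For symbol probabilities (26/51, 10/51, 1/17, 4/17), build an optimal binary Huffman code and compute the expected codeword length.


Huffman construction (repeatedly merge the two least-probable nodes; each merge adds 1 bit to every symbol beneath it): 1/17 + 10/51 = 13/51; 4/17 + 13/51 = 25/51; 25/51 + 26/51 = 1. Resulting codeword lengths (in the order the probabilities were given): (1, 3, 3, 2). L_avg = sum(p_i * l_i) = 26/51*1 + 10/51*3 + 1/17*3 + 4/17*2 = 89/51 = 1.7451

1.7451 bits


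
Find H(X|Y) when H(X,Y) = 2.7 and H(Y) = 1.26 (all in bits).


H(X|Y) = H(X,Y) - H(Y) = 2.7 - 1.26 = 1.44

1.44 bits


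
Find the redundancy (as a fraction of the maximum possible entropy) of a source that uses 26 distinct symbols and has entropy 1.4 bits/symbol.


H_max = log2(K) = log2(26) = 4.7004 bits/symbol. Redundancy = 1 - H/H_max = 1 - 1.4/4.7004 = 1 - 0.2978 = 0.7022

0.7022


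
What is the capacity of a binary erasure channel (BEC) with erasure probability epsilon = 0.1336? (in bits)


C = 1 - epsilon = 1 - 0.1336 = 0.8664

0.8664 bits


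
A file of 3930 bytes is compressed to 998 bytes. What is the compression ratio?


Ratio = original / compressed = 3930 / 998 = 3.9379

3.9379


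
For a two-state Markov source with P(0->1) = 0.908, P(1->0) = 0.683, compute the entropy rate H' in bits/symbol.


Stationary distribution: pi_0 = p10/(p01+p10) = 0.4293, pi_1 = 0.5707. Entropy rate H' = pi_0*H(p01) + pi_1*H(p10) = 0.4293*0.4431 + 0.5707*0.9011 = 0.7045

0.7045 bits/symbol


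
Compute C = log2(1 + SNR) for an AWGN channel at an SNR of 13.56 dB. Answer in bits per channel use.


SNR_linear = 10^(13.56/10) = 22.6986; C = log2(1 + SNR_linear) = log2(1 + 22.6986) = 4.5667

4.5667 bits/channel use


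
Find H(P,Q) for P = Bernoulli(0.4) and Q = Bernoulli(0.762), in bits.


H(P,Q) = -p*log2(q) - (1-p)*log2(1-q). -0.4*log2(0.762) = 0.156855; -0.6*log2(0.238) = 1.242580. H(P,Q) = 0.156855 + 1.242580 = 1.3994

1.3994 bits


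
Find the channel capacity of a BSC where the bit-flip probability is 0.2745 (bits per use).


H(p) = -p*log2(p) - (1-p)*log2(1-p) = -0.2745*log2(0.2745) - 0.7255*log2(0.7255) = 0.511976 + 0.335872 = 0.8478. C = 1 - H(p) = 1 - 0.8478 = 0.1522

0.1522 bits


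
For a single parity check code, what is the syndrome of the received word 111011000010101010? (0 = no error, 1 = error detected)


Syndrome = XOR of all bits = 1 XOR 1 XOR 1 XOR 0 XOR 1 XOR 1 XOR 0 XOR 0 XOR 0 XOR 0 XOR 1 XOR 0 XOR 1 XOR 0 XOR 1 XOR 0 XOR 1 XOR 0 = 1

1


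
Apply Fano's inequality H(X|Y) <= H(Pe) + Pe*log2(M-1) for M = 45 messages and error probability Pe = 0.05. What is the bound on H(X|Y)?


H(Pe) = -Pe*log2(Pe) - (1-Pe)*log2(1-Pe) = -0.05*log2(0.05) - 0.95*log2(0.95) = 0.216096 + 0.070301 = 0.2864. Pe*log2(M-1) = 0.05*log2(44) = 0.272972. Bound = H(Pe) + Pe*log2(M-1) = 0.216096 + 0.070301 + 0.272972 = 0.5594

0.5594 bits


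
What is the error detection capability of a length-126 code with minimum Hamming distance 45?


Detection capability = d_min - 1 = 45 - 1 = 44

44 errors


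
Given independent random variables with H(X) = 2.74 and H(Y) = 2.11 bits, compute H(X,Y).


For independent variables, H(X,Y) = H(X) + H(Y) = 2.74 + 2.11 = 4.85

4.85 bits


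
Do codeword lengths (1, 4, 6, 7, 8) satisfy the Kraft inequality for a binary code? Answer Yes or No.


Kraft sum = sum(2^(-l_i)) = 0.5898, need <= 1. Result: satisfied (a binary prefix-free code with these lengths exists)

Yes
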